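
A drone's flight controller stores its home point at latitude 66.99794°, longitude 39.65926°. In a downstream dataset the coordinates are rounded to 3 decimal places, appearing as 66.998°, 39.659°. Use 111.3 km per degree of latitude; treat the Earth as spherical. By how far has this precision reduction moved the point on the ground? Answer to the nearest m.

Δlat = 66.99794 − 66.998 = -0.00006°; Δlon = 39.65926 − 39.659 = +0.00026°.
N–S: -0.00006° × 111300 m/° = -6.678 m.
East–west at this latitude: 0.00026° × 111300 × cos 66.998° ≈ 0.00026 × 43492 = 11.3079 m.
Hypotenuse of the two orthogonal shifts: √(6.678² + 11.3079²) = 13.1326 m.

13 m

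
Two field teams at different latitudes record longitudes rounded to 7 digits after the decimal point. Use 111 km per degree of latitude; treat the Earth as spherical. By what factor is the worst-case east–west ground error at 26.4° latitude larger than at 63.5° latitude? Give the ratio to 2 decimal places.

Rounding to 7 decimal places leaves the longitude within ±5e-08° of the true value.
Error at 26.4° = 5e-08° × 111000 × cos 26.4° ≈ 0.00555 × 0.8957 = 0.0049712 m.
At 63.5°: 5e-08° × 111000 × cos 63.5° = 5e-08 × 111000 × 0.4462 ≈ 0.0024764 m.
The ratio reduces to cos 26.4° / cos 63.5° = 0.8957/0.4462 ≈ 2.0074.

2.01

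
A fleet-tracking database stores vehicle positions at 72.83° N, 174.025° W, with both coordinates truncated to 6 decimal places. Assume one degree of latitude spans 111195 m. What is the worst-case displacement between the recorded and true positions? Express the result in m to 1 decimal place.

Truncating at 6 decimal places can drop up to a full unit in the last place, so each coordinate may be off by as much as 1e-06°.
North–south component: 1e-06° × 111195 = 0.111195 m.
E–W at 72.83°: 1e-06° × 111195 × cos 72.83° = 1e-06 × 111195 × 0.2952 ≈ 0.0328256 m.
The two errors are perpendicular, so the maximum displacement is √(0.111195² + 0.0328256²) ≈ 0.115939 m.

0.1 m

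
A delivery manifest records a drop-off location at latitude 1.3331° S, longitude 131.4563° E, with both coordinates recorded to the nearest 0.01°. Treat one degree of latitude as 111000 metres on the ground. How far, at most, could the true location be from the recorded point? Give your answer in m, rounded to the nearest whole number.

785 m

Rounding to 2 decimal places leaves each coordinate within ±0.005° of the true value.
North–south component: 0.005° × 111000 = 555 m.
E–W at 1.3331°: 0.005° × 111000 × cos 1.3331° = 0.005 × 111000 × 0.9997 ≈ 554.85 m.
Combining orthogonally: (555² + 554.85²)^½ ≈ 784.782 m.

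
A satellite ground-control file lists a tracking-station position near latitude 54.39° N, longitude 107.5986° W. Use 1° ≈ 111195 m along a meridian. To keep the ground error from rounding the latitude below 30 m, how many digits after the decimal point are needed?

4

One degree of latitude covers 111195 m.
N decimal places → at most half a unit in the last place, 0.5 × 10⁻ᴺ° = 111195/2 × 10⁻ᴺ m.
Need 0.5 × 111195 × 10⁻ᴺ ≤ 30 → 10⁻ᴺ ≤ 5.396e-04, so N ≥ 3.27.
So 4 decimal places suffice (5.56 m); 3 would allow up to 55.6 m.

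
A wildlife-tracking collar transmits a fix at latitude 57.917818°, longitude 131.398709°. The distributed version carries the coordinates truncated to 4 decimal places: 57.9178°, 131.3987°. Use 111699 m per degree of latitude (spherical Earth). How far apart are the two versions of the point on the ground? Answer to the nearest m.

Δlat = 57.917818 − 57.9178 = +0.000018°; Δlon = 131.398709 − 131.3987 = +0.000009°.
North–south shift: 0.000018 × 111699 = 2.01058 m.
E–W at 57.9178°: 0.000009° × 111699 × cos 57.9178° = 0.000009 × 111699 × 0.5311 ≈ 0.533946 m.
Combined displacement = (2.01058² + 0.533946²)^½ ≈ 2.08027 m.

2 m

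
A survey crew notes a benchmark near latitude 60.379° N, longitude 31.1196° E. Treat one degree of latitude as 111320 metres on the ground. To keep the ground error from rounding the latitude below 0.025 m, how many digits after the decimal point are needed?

One degree of latitude covers 111320 m.
N decimal places → at most half a unit in the last place, 0.5 × 10⁻ᴺ° = 111320/2 × 10⁻ᴺ m.
Setting 55660 × 10⁻ᴺ ≤ 0.025 gives 10ᴺ ≥ 2.226e+06, i.e. N ≥ 6.35.
At 6 places the error can reach 0.0557 m, but 7 places keeps it to 0.00557 m.

7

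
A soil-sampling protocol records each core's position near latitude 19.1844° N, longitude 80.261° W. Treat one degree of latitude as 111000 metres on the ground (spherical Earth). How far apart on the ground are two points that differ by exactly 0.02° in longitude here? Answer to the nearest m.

2097 m

One degree of longitude here spans 111000 × cos 19.1844° = 111000 × 0.9445 ≈ 104836 m; 0.02° of that is 2096.71 m.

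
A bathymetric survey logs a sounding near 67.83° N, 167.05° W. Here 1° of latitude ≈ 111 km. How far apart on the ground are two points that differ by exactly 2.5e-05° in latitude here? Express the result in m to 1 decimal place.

2.5e-05° × 111000 m/° = 2.775 m.

2.8 m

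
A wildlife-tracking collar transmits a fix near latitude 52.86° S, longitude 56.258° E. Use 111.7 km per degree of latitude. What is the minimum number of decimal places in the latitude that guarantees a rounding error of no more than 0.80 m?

5 decimal places

One degree of latitude covers 111700 m.
Rounding to N decimal places gives at most 0.5 × 10⁻ᴺ degrees of error, i.e. 0.5 × 10⁻ᴺ × 111700 m.
Setting 55850 × 10⁻ᴺ ≤ 0.80 gives 10ᴺ ≥ 6.981e+04, i.e. N ≥ 4.84.
At 4 places the error can reach 5.58 m, but 5 places keeps it to 0.558 m.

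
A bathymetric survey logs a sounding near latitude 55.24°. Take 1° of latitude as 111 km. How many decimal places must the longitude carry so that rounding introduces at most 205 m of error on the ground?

At 55.24° one degree of longitude covers 111000 × cos 55.24° ≈ 111000 × 0.5701 ≈ 63285.6 m.
With N decimal places the half-ulp bound is 0.5·10⁻ᴺ°, or 0.5·10⁻ᴺ × 63285.6 m on the ground.
Setting 31642.8 × 10⁻ᴺ ≤ 205 gives 10ᴺ ≥ 154.4, i.e. N ≥ 2.19.
So 3 decimal places suffice (31.6 m); 2 would allow up to 316 m.

3 decimal places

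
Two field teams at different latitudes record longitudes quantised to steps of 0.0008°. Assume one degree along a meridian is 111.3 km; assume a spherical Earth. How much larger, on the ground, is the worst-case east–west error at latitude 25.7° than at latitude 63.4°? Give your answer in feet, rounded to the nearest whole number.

66 feet

With a 0.0008° grid the true value lies within half a step, ±0.0008°/2 = ±0.0004°, of the stored one.
At 25.7°: 0.0004° × 111300 × cos 25.7° = 0.0004 × 111300 × 0.9011 ≈ 40.116 m.
At 63.4°: 0.0004° × 111300 × cos 63.4° = 0.0004 × 111300 × 0.4478 ≈ 19.934 m.
Difference: 40.116 − 19.934 = 20.182 m.
Converting: 20.1817 m × 3.2808 ft/m ≈ 66.213 ft.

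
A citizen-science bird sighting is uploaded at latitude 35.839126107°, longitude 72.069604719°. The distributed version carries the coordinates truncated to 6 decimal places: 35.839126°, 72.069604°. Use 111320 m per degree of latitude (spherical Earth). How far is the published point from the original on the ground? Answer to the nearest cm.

The latitude changed by +0.000000107° and the longitude by +0.000000719°.
North–south shift: 0.000000107 × 111320 = 0.0119112 m.
East–west at this latitude: 0.000000719° × 111320 × cos 35.8391° ≈ 0.000000719 × 90243.1 = 0.0648848 m.
Distance: √(0.0119112² + 0.0648848²) ≈ 0.0659691 m.
That is 0.0659691 m = 6.5969 cm.

7 cm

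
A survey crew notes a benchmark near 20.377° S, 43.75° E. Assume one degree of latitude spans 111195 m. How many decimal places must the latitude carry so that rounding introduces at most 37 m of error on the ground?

4

One degree of latitude covers 111195 m.
With N decimal places the half-ulp bound is 0.5·10⁻ᴺ°, or 0.5·10⁻ᴺ × 111195 m on the ground.
Setting 55597.5 × 10⁻ᴺ ≤ 37 gives 10ᴺ ≥ 1503, i.e. N ≥ 3.18.
At 3 places the error can reach 55.6 m, but 4 places keeps it to 5.56 m.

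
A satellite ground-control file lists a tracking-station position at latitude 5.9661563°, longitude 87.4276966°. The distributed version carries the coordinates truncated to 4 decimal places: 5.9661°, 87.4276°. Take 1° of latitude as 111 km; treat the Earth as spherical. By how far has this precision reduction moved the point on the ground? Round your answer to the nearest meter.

The latitude changed by +0.0000563° and the longitude by +0.0000966°.
N–S: 0.0000563° × 111000 m/° = 6.2493 m.
E–W at 5.9661°: 0.0000966° × 111000 × cos 5.9661° = 0.0000966 × 111000 × 0.9946 ≈ 10.6645 m.
Combined displacement = (6.2493² + 10.6645²)^½ ≈ 12.3607 m.

12 meters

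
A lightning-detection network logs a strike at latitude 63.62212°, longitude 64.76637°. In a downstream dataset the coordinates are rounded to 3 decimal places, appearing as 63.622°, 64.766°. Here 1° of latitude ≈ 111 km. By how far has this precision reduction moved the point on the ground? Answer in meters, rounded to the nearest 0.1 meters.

The latitude changed by +0.00012° and the longitude by +0.00037°.
North–south shift: 0.00012 × 111000 = 13.32 m.
E–W at 63.622°: 0.00037° × 111000 × cos 63.622° = 0.00037 × 111000 × 0.4443 ≈ 18.247 m.
Combined displacement = (13.32² + 18.247²)^½ ≈ 22.5915 m.

22.6 meters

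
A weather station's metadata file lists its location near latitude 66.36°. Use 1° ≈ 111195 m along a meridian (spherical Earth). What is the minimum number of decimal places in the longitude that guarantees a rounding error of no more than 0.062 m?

At 66.36° one degree of longitude covers 111195 × cos 66.36° ≈ 111195 × 0.4010 ≈ 44587.9 m.
Rounding to N decimal places gives at most 0.5 × 10⁻ᴺ degrees of error, i.e. 0.5 × 10⁻ᴺ × 44587.9 m.
Setting 22294 × 10⁻ᴺ ≤ 0.062 gives 10ᴺ ≥ 3.596e+05, i.e. N ≥ 5.56.
At 5 places the error can reach 0.223 m, but 6 places keeps it to 0.0223 m.

6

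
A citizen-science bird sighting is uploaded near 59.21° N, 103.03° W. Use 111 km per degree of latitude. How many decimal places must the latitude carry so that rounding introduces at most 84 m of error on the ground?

3 decimal places

One degree of latitude covers 111000 m.
With N decimal places the half-ulp bound is 0.5·10⁻ᴺ°, or 0.5·10⁻ᴺ × 111000 m on the ground.
Need 0.5 × 111000 × 10⁻ᴺ ≤ 84 → 10⁻ᴺ ≤ 1.514e-03, so N ≥ 2.82.
So 3 decimal places suffice (55.5 m); 2 would allow up to 555 m.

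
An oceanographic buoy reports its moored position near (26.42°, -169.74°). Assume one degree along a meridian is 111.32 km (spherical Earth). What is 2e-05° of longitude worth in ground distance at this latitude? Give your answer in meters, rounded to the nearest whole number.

2 meters

2e-05° of longitude at 26.42° is 2e-05 × 111320 × cos 26.42° ≈ 2e-05 × 99693.3 = 1.99387 m.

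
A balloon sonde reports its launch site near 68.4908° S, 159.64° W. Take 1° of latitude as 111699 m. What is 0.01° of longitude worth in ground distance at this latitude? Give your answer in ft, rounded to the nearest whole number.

1344 ft

At 68.4908° a degree of longitude is 111699 × cos 68.4908° ≈ 40954.5 m, so 0.01° corresponds to 409.545 m.
Converting: 409.545 m × 3.2808 ft/m ≈ 1343.7 ft.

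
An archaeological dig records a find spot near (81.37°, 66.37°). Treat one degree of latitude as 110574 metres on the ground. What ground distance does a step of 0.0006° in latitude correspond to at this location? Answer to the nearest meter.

Along a meridian 0.0006° is 0.0006 × 110574 = 66.3444 m.

66 meters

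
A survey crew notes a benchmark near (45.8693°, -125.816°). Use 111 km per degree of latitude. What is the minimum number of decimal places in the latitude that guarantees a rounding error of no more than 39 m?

One degree of latitude covers 111000 m.
N decimal places → at most half a unit in the last place, 0.5 × 10⁻ᴺ° = 111000/2 × 10⁻ᴺ m.
Need 0.5 × 111000 × 10⁻ᴺ ≤ 39 → 10⁻ᴺ ≤ 7.027e-04, so N ≥ 3.15.
So 4 decimal places suffice (5.55 m); 3 would allow up to 55.5 m.

4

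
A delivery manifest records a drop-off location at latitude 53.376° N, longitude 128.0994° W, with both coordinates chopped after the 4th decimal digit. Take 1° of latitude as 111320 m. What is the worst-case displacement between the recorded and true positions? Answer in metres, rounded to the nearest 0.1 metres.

13.0 metres

Truncating at 4 decimal places can drop up to a full unit in the last place, so each coordinate may be off by as much as 0.0001°.
N–S: 0.0001° × 111320 m/° = 11.132 m.
Longitude error → 0.0001 × 111320 × cos 53.376° = 0.0001 × 111320 × 0.5966 ≈ 6.64092 m.
Worst case both components are at the extreme and orthogonal: √(11.132² + 6.64092²) ≈ 12.9624 m.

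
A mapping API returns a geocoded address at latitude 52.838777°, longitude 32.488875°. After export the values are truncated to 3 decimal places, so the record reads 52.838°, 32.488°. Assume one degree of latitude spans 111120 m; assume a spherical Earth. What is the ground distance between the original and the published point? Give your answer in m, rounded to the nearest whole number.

The latitude changed by +0.000777° and the longitude by +0.000875°.
North–south shift: 0.000777 × 111120 = 86.3402 m.
E–W at 52.838°: 0.000875° × 111120 × cos 52.838° = 0.000875 × 111120 × 0.6041 ≈ 58.7338 m.
Hypotenuse of the two orthogonal shifts: √(86.3402² + 58.7338²) = 104.424 m.

104 m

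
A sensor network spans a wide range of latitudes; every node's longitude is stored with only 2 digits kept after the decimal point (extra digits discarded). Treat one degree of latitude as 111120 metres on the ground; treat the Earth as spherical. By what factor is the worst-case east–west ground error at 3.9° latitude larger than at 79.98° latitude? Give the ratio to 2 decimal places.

5.73

Truncating at 2 decimal places can drop up to a full unit in the last place, so the longitude may be off by as much as 0.01°.
At 3.9°: 0.01° × 111120 × cos 3.9° = 0.01 × 111120 × 0.9977 ≈ 1108.6 m.
At 79.98°: 0.01° × 111120 × cos 79.98° = 0.01 × 111120 × 0.1740 ≈ 193.34 m.
The ratio reduces to cos 3.9° / cos 79.98° = 0.9977/0.1740 ≈ 5.7341.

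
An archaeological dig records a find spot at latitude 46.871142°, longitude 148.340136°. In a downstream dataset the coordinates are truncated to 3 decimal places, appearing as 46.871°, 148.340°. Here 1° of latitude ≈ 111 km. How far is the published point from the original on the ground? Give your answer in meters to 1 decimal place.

The latitude changed by +0.000142° and the longitude by +0.000136°.
N–S: 0.000142° × 111000 m/° = 15.762 m.
E–W at 46.871°: 0.000136° × 111000 × cos 46.871° = 0.000136 × 111000 × 0.6836 ≈ 10.3203 m.
Hypotenuse of the two orthogonal shifts: √(15.762² + 10.3203²) = 18.8401 m.

18.8 meters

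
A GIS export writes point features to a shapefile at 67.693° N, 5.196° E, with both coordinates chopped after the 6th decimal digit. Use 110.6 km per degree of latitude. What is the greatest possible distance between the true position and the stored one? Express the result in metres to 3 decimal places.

0.118 metres

Truncating at 6 decimal places can drop up to a full unit in the last place, so each coordinate may be off by as much as 1e-06°.
Latitude error → 1e-06 × 110600 = 0.1106 m along the meridian.
East–west component at 67.693°: 1e-06° × 110600 × cos 67.693° ≈ 1e-06 × 41980.4 ≈ 0.0419804 m.
Combining orthogonally: (0.1106² + 0.0419804²)^½ ≈ 0.118299 m.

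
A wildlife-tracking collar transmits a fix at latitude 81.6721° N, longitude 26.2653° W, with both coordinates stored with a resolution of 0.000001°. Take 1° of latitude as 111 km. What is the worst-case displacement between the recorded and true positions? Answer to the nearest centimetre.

With a 0.000001° grid the true value lies within half a step, ±0.000001°/2 = ±5e-07°, of the stored one.
North–south component: 5e-07° × 111000 = 0.0555 m.
Longitude error → 5e-07 × 111000 × cos 81.6721° = 5e-07 × 111000 × 0.1448 ≈ 0.00803851 m.
Worst case both components are at the extreme and orthogonal: √(0.0555² + 0.00803851²) ≈ 0.0560791 m.
That is 0.0560791 m = 5.6079 cm.

6 centimetres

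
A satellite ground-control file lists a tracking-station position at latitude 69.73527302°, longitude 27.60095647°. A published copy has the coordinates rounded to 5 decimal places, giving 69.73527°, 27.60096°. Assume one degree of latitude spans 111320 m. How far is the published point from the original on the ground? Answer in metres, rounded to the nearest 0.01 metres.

0.36 metres

Δlat = 69.73527302 − 69.73527 = +0.00000302°; Δlon = 27.60095647 − 27.60096 = -0.00000353°.
N–S: 0.00000302° × 111320 m/° = 0.336186 m.
E–W at 69.7353°: -0.00000353° × 111320 × cos 69.7353° = -0.00000353 × 111320 × 0.3464 ≈ -0.136105 m.
Distance: √(0.336186² + 0.136105²) ≈ 0.362692 m.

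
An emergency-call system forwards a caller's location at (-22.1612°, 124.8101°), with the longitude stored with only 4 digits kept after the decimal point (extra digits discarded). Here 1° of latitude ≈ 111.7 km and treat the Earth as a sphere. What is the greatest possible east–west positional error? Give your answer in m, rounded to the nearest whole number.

10 m

Truncating at 4 decimal places can drop up to a full unit in the last place, so the longitude may be off by as much as 0.0001°.
At latitude 22.1612° a degree of longitude spans 111700 m × cos 22.1612° = 111700 × 0.9261 ≈ 103448 m.
Maximum E–W displacement: 0.0001 × 103448 = 10.3448 m.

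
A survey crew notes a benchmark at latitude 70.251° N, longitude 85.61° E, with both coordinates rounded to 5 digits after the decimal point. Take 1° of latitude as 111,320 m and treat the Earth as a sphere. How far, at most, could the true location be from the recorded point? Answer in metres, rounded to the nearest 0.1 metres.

0.6 metres

Rounding to 5 decimal places leaves each coordinate within ±5e-06° of the true value.
Latitude error → 5e-06 × 111320 = 0.5566 m along the meridian.
E–W at 70.251°: 5e-06° × 111320 × cos 70.251° = 5e-06 × 111320 × 0.3379 ≈ 0.188075 m.
Combining orthogonally: (0.5566² + 0.188075²)^½ ≈ 0.587517 m.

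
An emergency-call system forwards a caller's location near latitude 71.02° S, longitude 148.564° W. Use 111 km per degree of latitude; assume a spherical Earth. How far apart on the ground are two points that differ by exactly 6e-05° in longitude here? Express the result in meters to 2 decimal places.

One degree of longitude here spans 111000 × cos 71.02° = 111000 × 0.3252 ≈ 36101.4 m; 6e-05° of that is 2.16609 m.

2.17 meters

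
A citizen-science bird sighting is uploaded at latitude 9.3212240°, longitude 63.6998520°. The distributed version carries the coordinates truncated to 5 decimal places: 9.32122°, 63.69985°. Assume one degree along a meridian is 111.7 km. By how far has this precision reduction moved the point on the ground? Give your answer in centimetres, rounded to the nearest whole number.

50 centimetres

Δlat = 9.3212240 − 9.32122 = +0.0000040°; Δlon = 63.6998520 − 63.69985 = +0.0000020°.
N–S: 0.0000040° × 111700 m/° = 0.4468 m.
E–W at 9.32122°: 0.0000020° × 111700 × cos 9.32122° = 0.0000020 × 111700 × 0.9868 ≈ 0.22045 m.
Combined displacement = (0.4468² + 0.22045²)^½ ≈ 0.498225 m.
That is 0.498225 m = 49.823 cm.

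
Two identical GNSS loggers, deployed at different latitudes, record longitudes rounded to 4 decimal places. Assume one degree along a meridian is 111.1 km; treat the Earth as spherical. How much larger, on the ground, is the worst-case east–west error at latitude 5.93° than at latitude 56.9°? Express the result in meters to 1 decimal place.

Rounding to 4 decimal places leaves the longitude within ±5e-05° of the true value.
At 5.93°: 5e-05° × 111100 × cos 5.93° = 5e-05 × 111100 × 0.9946 ≈ 5.5253 m.
Error at 56.9° = 5e-05° × 111100 × cos 56.9° ≈ 5.555 × 0.5461 = 3.0336 m.
Difference: 5.5253 − 3.0336 = 2.4917 m.

2.5 meters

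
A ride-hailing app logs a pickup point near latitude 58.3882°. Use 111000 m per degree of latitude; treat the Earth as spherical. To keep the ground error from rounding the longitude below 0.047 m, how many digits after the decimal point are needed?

6

At 58.3882° one degree of longitude covers 111000 × cos 58.3882° ≈ 111000 × 0.5242 ≈ 58181.9 m.
N decimal places → at most half a unit in the last place, 0.5 × 10⁻ᴺ° = 58181.9/2 × 10⁻ᴺ m.
Need 0.5 × 58181.9 × 10⁻ᴺ ≤ 0.047 → 10⁻ᴺ ≤ 1.616e-06, so N ≥ 5.79.
So 6 decimal places suffice (0.0291 m); 5 would allow up to 0.291 m.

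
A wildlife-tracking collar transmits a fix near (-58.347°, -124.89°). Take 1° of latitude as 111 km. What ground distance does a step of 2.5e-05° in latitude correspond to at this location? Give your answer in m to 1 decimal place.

2.8 m

Along a meridian 2.5e-05° is 2.5e-05 × 111000 = 2.775 m.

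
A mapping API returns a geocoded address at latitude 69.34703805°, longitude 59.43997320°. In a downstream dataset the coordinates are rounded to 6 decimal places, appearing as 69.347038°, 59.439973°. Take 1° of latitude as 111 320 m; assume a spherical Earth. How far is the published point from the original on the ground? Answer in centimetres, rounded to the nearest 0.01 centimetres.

Δlat = 69.34703805 − 69.347038 = +0.00000005°; Δlon = 59.43997320 − 59.439973 = +0.00000020°.
North–south shift: 0.00000005 × 111320 = 0.005566 m.
East–west at this latitude: 0.00000020° × 111320 × cos 69.347° ≈ 0.00000020 × 39263.3 = 0.00785266 m.
Distance: √(0.005566² + 0.00785266²) ≈ 0.00962521 m.
That is 0.00962521 m = 0.96252 cm.

0.96 centimetres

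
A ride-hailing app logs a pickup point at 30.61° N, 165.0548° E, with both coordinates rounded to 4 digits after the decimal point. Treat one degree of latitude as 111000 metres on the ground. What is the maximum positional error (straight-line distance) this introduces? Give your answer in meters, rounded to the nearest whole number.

7 meters

Rounding to 4 decimal places leaves each coordinate within ±5e-05° of the true value.
N–S: 5e-05° × 111000 m/° = 5.55 m.
E–W at 30.61°: 5e-05° × 111000 × cos 30.61° = 5e-05 × 111000 × 0.8607 ≈ 4.77663 m.
Worst case both components are at the extreme and orthogonal: √(5.55² + 4.77663²) ≈ 7.32248 m.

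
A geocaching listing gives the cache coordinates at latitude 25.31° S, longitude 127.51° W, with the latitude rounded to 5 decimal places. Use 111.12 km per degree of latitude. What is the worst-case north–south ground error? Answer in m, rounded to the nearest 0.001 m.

0.556 m

Rounding to 5 decimal places leaves the latitude within ±5e-06° of the true value.
So the N–S error is at most 5e-06 × 111120 = 0.5556 m.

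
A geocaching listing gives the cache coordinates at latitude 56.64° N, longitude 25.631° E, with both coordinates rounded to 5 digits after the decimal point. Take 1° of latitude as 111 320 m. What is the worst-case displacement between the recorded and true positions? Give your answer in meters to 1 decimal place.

Rounding to 5 decimal places leaves each coordinate within ±5e-06° of the true value.
Latitude error → 5e-06 × 111320 = 0.5566 m along the meridian.
East–west component at 56.64°: 5e-06° × 111320 × cos 56.64° ≈ 5e-06 × 61214.6 ≈ 0.306073 m.
Combining orthogonally: (0.5566² + 0.306073²)^½ ≈ 0.635204 m.

0.6 meters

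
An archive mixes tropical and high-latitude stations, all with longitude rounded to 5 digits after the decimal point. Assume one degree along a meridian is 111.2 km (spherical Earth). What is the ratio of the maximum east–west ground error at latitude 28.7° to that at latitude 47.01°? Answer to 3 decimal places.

Rounding to 5 decimal places leaves the longitude within ±5e-06° of the true value.
Error at 28.7° = 5e-06° × 111200 × cos 28.7° ≈ 0.556 × 0.8771 = 0.48769 m.
Error at 47.01° = 5e-06° × 111200 × cos 47.01° ≈ 0.556 × 0.6819 = 0.37912 m.
The ratio reduces to cos 28.7° / cos 47.01° = 0.8771/0.6819 ≈ 1.2864.

1.286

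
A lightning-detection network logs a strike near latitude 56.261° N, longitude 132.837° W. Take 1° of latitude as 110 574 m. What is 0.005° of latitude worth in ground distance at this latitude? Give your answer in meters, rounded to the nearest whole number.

0.005° × 110574 m/° = 552.87 m.

553 meters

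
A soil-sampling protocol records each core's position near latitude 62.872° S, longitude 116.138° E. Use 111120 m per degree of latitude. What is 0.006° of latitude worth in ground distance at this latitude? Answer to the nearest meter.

0.006° × 111120 m/° = 666.72 m.

667 meters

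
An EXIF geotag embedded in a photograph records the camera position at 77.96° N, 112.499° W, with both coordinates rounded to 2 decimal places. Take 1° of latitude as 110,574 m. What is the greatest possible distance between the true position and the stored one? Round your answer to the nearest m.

Rounding to 2 decimal places leaves each coordinate within ±0.005° of the true value.
North–south component: 0.005° × 110574 = 552.87 m.
East–west component at 77.96°: 0.005° × 110574 × cos 77.96° ≈ 0.005 × 23065.1 ≈ 115.326 m.
The two errors are perpendicular, so the maximum displacement is √(552.87² + 115.326²) ≈ 564.77 m.

565 m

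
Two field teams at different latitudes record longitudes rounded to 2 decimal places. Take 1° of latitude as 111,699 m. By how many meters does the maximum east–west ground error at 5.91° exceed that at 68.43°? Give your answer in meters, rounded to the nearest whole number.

350 meters

Rounding to 2 decimal places leaves the longitude within ±0.005° of the true value.
Error at 5.91° = 0.005° × 111699 × cos 5.91° ≈ 558.5 × 0.9947 = 555.53 m.
Error at 68.43° = 0.005° × 111699 × cos 68.43° ≈ 558.5 × 0.3676 = 205.32 m.
So the lower-latitude error exceeds the higher by 555.53 − 205.32 = 350.2 m.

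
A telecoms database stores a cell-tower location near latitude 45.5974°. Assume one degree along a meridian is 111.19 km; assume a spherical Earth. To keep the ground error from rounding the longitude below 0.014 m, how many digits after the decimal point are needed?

At 45.5974° one degree of longitude covers 111190 × cos 45.5974° ≈ 111190 × 0.6997 ≈ 77799.2 m.
Rounding to N decimal places gives at most 0.5 × 10⁻ᴺ degrees of error, i.e. 0.5 × 10⁻ᴺ × 77799.2 m.
Setting 38899.6 × 10⁻ᴺ ≤ 0.014 gives 10ᴺ ≥ 2.779e+06, i.e. N ≥ 6.44.
At 6 places the error can reach 0.0389 m, but 7 places keeps it to 0.00389 m.

7 decimal places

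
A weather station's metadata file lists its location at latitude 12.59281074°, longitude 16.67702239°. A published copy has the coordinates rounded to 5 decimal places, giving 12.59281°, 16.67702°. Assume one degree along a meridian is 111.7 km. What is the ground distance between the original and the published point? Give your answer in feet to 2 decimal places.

0.90 feet

Δlat = 12.59281074 − 12.59281 = +0.00000074°; Δlon = 16.67702239 − 16.67702 = +0.00000239°.
N–S: 0.00000074° × 111700 m/° = 0.082658 m.
East–west at this latitude: 0.00000239° × 111700 × cos 12.5928° ≈ 0.00000239 × 109013 = 0.260541 m.
Combined displacement = (0.082658² + 0.260541²)^½ ≈ 0.273339 m.
Converting: 0.273339 m × 3.2808 ft/m ≈ 0.89678 ft.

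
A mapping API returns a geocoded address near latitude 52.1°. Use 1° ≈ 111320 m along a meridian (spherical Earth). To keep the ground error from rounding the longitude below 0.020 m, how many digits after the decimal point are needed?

At 52.1° one degree of longitude covers 111320 × cos 52.1° ≈ 111320 × 0.6143 ≈ 68382.2 m.
With N decimal places the half-ulp bound is 0.5·10⁻ᴺ°, or 0.5·10⁻ᴺ × 68382.2 m on the ground.
Setting 34191.1 × 10⁻ᴺ ≤ 0.020 gives 10ᴺ ≥ 1.71e+06, i.e. N ≥ 6.23.
N = 6 would give 0.0342 m (too coarse); N = 7 gives 0.00342 m ≤ 0.020 m.

7 decimal places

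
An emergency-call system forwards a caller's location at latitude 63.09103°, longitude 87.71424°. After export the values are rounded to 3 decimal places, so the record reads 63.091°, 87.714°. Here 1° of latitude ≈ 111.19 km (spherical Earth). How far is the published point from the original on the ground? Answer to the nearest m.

The latitude changed by +0.00003° and the longitude by +0.00024°.
N–S: 0.00003° × 111190 m/° = 3.3357 m.
East–west at this latitude: 0.00024° × 111190 × cos 63.091° ≈ 0.00024 × 50321.8 = 12.0772 m.
Distance: √(3.3357² + 12.0772²) ≈ 12.5294 m.

13 m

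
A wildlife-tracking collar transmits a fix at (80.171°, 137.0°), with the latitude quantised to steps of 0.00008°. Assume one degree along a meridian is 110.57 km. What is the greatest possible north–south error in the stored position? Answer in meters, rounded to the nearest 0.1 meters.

4.4 meters

With a 0.00008° grid the true value lies within half a step, ±0.00008°/2 = ±4e-05°, of the stored one.
Along the meridian that is 4e-05° × 110570 m/° = 4.4228 m.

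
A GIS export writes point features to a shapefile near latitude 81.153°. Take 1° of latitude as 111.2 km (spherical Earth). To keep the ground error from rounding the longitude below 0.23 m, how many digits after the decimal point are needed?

5

At 81.153° one degree of longitude covers 111200 × cos 81.153° ≈ 111200 × 0.1538 ≈ 17102.2 m.
N decimal places → at most half a unit in the last place, 0.5 × 10⁻ᴺ° = 17102.2/2 × 10⁻ᴺ m.
Setting 8551.08 × 10⁻ᴺ ≤ 0.23 gives 10ᴺ ≥ 3.718e+04, i.e. N ≥ 4.57.
So 5 decimal places suffice (0.0855 m); 4 would allow up to 0.855 m.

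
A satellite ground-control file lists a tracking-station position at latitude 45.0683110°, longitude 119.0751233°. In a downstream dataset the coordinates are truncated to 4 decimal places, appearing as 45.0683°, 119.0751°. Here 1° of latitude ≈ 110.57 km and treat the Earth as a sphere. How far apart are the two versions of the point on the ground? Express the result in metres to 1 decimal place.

2.2 metres

Δlat = 45.0683110 − 45.0683 = +0.0000110°; Δlon = 119.0751233 − 119.0751 = +0.0000233°.
North–south shift: 0.0000110 × 110570 = 1.21627 m.
E–W at 45.0683°: 0.0000233° × 110570 × cos 45.0683° = 0.0000233 × 110570 × 0.7063 ≈ 1.81953 m.
Combined displacement = (1.21627² + 1.81953²)^½ ≈ 2.18861 m.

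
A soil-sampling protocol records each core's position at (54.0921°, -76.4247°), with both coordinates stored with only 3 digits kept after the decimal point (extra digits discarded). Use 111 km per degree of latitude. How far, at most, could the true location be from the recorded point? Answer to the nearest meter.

129 meters

Truncating at 3 decimal places can drop up to a full unit in the last place, so each coordinate may be off by as much as 0.001°.
North–south component: 0.001° × 111000 = 111 m.
Longitude error → 0.001 × 111000 × cos 54.0921° = 0.001 × 111000 × 0.5865 ≈ 65.0997 m.
Combining orthogonally: (111² + 65.0997²)^½ ≈ 128.682 m.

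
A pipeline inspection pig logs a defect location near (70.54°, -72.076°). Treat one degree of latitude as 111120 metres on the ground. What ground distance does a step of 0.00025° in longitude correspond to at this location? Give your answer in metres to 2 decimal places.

At 70.54° a degree of longitude is 111120 × cos 70.54° ≈ 37019.5 m, so 0.00025° corresponds to 9.25487 m.

9.25 metres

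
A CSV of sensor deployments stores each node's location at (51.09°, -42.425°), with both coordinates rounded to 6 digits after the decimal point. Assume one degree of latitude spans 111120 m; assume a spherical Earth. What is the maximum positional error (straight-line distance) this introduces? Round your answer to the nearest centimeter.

7 centimeters

Rounding to 6 decimal places leaves each coordinate within ±5e-07° of the true value.
Latitude error → 5e-07 × 111120 = 0.05556 m along the meridian.
Longitude error → 5e-07 × 111120 × cos 51.09° = 5e-07 × 111120 × 0.6281 ≈ 0.0348972 m.
The two errors are perpendicular, so the maximum displacement is √(0.05556² + 0.0348972²) ≈ 0.0656104 m.
That is 0.0656104 m = 6.561 cm.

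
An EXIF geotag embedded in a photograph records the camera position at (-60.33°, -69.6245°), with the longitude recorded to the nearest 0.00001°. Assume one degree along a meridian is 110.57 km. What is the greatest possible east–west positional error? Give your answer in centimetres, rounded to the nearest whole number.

27 centimetres

Rounding to 5 decimal places leaves the longitude within ±5e-06° of the true value.
Parallels shrink by cos φ, so at 60.33° a degree of longitude is 110570 × 0.4950 ≈ 54732.6 m.
East–west error: 5e-06° × 54732.6 m/° ≈ 0.273663 m.
That is 0.273663 m = 27.366 cm.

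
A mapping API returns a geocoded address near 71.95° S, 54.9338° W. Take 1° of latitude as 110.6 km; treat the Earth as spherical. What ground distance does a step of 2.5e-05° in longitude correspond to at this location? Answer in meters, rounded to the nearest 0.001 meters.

0.857 meters

2.5e-05° of longitude at 71.95° is 2.5e-05 × 110600 × cos 71.95° ≈ 2.5e-05 × 34269.1 = 0.856726 m.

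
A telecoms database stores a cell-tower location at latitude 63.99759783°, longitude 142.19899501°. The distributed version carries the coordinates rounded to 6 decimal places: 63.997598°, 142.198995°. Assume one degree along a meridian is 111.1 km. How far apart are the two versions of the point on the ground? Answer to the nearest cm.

Δlat = 63.99759783 − 63.997598 = -0.00000017°; Δlon = 142.19899501 − 142.198995 = +0.00000001°.
N–S: -0.00000017° × 111100 m/° = -0.018887 m.
East–west at this latitude: 0.00000001° × 111100 × cos 63.9976° ≈ 0.00000001 × 48707.2 = 0.000487073 m.
Combined displacement = (0.018887² + 0.000487073²)^½ ≈ 0.0188933 m.
That is 0.0188933 m = 1.8893 cm.

2 cm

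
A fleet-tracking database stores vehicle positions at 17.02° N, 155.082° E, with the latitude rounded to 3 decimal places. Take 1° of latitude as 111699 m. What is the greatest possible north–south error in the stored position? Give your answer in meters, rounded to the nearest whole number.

56 meters

Rounding to 3 decimal places leaves the latitude within ±0.0005° of the true value.
So the N–S error is at most 0.0005 × 111699 = 55.8495 m.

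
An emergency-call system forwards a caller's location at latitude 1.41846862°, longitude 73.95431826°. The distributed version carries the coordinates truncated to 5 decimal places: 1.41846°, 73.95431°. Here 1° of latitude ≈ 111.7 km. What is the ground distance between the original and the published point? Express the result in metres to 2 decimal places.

Δlat = 1.41846862 − 1.41846 = +0.00000862°; Δlon = 73.95431826 − 73.95431 = +0.00000826°.
N–S: 0.00000862° × 111700 m/° = 0.962854 m.
E–W at 1.41846°: 0.00000826° × 111700 × cos 1.41846° = 0.00000826 × 111700 × 0.9997 ≈ 0.922359 m.
Combined displacement = (0.962854² + 0.922359²)^½ ≈ 1.33335 m.

1.33 metres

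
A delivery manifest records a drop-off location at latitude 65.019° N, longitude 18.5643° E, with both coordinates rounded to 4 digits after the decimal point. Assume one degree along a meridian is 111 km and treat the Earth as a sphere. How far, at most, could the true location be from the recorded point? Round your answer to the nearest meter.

Rounding to 4 decimal places leaves each coordinate within ±5e-05° of the true value.
North–south component: 5e-05° × 111000 = 5.55 m.
Longitude error → 5e-05 × 111000 × cos 65.019° = 5e-05 × 111000 × 0.4223 ≈ 2.34386 m.
Worst case both components are at the extreme and orthogonal: √(5.55² + 2.34386²) ≈ 6.02463 m.

6 meters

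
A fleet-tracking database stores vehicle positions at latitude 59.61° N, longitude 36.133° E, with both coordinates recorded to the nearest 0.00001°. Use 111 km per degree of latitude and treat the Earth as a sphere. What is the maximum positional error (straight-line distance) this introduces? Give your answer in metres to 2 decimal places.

Rounding to 5 decimal places leaves each coordinate within ±5e-06° of the true value.
Latitude error → 5e-06 × 111000 = 0.555 m along the meridian.
East–west component at 59.61°: 5e-06° × 111000 × cos 59.61° ≈ 5e-06 × 56153 ≈ 0.280765 m.
Worst case both components are at the extreme and orthogonal: √(0.555² + 0.280765²) ≈ 0.621976 m.

0.62 metres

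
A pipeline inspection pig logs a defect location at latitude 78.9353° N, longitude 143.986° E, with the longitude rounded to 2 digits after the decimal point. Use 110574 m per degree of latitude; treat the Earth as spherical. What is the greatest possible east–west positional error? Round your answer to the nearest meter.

Rounding to 2 decimal places leaves the longitude within ±0.005° of the true value.
Parallels shrink by cos φ, so at 78.9353° a degree of longitude is 110574 × 0.1919 ≈ 21221.1 m.
East–west error: 0.005° × 21221.1 m/° ≈ 106.105 m.

106 meters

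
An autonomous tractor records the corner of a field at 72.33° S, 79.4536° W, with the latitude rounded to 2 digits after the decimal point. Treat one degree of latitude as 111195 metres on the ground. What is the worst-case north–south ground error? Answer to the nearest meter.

Rounding to 2 decimal places leaves the latitude within ±0.005° of the true value.
North–south distance: 0.005° × 111195 m/° = 555.975 m.

556 meters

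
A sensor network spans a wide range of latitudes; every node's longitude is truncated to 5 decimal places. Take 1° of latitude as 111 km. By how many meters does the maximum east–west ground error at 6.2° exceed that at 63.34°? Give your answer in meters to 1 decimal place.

Truncating at 5 decimal places can drop up to a full unit in the last place, so the longitude may be off by as much as 1e-05°.
Error at 6.2° = 1e-05° × 111000 × cos 6.2° ≈ 1.11 × 0.9942 = 1.1035 m.
At 63.34°: 1e-05° × 111000 × cos 63.34° = 1e-05 × 111000 × 0.4487 ≈ 0.49805 m.
So the lower-latitude error exceeds the higher by 1.1035 − 0.49805 = 0.60546 m.

0.6 meters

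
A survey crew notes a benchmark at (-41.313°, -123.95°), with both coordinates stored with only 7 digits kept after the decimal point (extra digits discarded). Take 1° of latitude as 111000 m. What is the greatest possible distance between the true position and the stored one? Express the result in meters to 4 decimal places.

0.0139 meters

Truncating at 7 decimal places can drop up to a full unit in the last place, so each coordinate may be off by as much as 1e-07°.
North–south component: 1e-07° × 111000 = 0.0111 m.
East–west component at 41.313°: 1e-07° × 111000 × cos 41.313° ≈ 1e-07 × 83373.7 ≈ 0.00833737 m.
Combining orthogonally: (0.0111² + 0.00833737²)^½ ≈ 0.0138824 m.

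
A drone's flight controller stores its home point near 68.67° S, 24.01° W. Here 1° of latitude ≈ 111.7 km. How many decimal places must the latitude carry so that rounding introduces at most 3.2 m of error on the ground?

One degree of latitude covers 111700 m.
Rounding to N decimal places gives at most 0.5 × 10⁻ᴺ degrees of error, i.e. 0.5 × 10⁻ᴺ × 111700 m.
Setting 55850 × 10⁻ᴺ ≤ 3.2 gives 10ᴺ ≥ 1.745e+04, i.e. N ≥ 4.24.
At 4 places the error can reach 5.58 m, but 5 places keeps it to 0.558 m.

5 decimal places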